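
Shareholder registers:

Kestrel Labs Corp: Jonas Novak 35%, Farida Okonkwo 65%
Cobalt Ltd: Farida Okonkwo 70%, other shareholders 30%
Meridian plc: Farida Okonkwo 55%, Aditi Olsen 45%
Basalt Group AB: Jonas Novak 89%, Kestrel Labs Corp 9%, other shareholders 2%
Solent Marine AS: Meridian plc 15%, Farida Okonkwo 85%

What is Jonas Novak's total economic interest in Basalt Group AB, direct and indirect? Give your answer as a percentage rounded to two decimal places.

92.15%

Jonas reaches Basalt along 2 paths.
Direct stake: 89% = 89%.
Via Kestrel: 35% × 9% = 3.15%.
Total: 89% + 3.15% = 92.15%.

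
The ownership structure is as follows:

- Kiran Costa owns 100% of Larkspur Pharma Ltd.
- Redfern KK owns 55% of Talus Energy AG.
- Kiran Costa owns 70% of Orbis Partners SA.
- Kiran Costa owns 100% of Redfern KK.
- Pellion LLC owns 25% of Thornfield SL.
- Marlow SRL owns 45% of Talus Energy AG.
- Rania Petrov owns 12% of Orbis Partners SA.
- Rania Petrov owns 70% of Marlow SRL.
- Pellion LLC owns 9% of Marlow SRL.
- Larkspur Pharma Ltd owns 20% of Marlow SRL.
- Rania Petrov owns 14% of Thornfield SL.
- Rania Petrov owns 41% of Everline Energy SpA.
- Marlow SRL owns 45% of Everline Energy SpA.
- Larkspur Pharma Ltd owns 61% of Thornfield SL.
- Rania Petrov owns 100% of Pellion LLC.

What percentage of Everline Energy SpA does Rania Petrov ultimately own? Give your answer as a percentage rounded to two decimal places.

Rania reaches Everline along 3 paths.
Direct stake: 41% = 41%.
Via Pellion → Marlow: 100% × 9% × 45% = 4.05%.
Via Marlow: 70% × 45% = 31.5%.
Total: 41% + 4.05% + 31.5% = 76.55%.

76.55%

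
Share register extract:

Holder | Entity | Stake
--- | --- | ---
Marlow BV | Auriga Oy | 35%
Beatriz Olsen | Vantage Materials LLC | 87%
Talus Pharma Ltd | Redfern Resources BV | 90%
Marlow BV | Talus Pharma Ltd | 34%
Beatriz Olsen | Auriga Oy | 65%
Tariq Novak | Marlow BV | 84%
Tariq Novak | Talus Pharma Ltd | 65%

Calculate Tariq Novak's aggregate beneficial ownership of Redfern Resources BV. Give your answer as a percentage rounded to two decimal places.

Tariq reaches Redfern along 2 paths.
Via Talus: 65% × 90% = 58.5%.
Via Marlow → Talus: 84% × 34% × 90% = 25.704%.
Total: 58.5% + 25.704% = 84.204%.
Rounded: 84.20%.

84.20%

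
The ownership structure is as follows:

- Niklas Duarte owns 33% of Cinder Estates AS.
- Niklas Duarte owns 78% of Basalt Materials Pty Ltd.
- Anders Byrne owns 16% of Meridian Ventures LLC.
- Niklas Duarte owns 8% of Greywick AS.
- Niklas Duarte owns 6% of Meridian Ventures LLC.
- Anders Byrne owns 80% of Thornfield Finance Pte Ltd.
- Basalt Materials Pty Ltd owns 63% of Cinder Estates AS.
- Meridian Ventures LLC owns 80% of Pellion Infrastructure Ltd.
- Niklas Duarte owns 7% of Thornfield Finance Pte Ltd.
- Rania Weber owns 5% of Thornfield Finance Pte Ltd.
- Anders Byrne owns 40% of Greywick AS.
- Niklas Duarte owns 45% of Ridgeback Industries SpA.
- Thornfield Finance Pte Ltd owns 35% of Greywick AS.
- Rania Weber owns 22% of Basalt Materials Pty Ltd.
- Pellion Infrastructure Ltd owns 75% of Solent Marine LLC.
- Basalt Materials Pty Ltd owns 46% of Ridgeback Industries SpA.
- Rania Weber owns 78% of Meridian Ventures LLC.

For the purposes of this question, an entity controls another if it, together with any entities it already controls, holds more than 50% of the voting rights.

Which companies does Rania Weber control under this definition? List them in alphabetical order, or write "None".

Meridian Ventures LLC, Pellion Infrastructure Ltd, Solent Marine LLC

Rania holds 78% of Meridian, so Rania controls Meridian.
Meridian holds 80% of Pellion, so Rania controls Pellion.
Pellion holds 75% of Solent, so Rania controls Solent.
No other company's threshold is met.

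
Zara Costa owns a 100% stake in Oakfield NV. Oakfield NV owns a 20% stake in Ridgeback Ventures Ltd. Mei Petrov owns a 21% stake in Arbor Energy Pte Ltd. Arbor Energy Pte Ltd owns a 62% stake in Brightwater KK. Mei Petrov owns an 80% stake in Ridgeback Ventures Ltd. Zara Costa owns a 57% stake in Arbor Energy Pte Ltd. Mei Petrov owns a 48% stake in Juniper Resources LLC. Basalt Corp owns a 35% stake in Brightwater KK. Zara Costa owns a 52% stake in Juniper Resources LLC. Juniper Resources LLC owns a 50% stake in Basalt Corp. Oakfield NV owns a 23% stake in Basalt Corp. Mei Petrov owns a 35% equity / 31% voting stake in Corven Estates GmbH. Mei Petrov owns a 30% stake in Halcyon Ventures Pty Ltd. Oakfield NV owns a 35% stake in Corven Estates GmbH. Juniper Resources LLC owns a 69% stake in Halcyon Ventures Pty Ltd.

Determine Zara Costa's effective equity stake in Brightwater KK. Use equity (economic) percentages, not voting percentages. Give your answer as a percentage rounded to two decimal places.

52.49%

Zara reaches Brightwater along 3 paths.
Via Arbor: 57% × 62% = 35.34%.
Via Oakfield → Basalt: 100% × 23% × 35% = 8.05%.
Via Juniper → Basalt: 52% × 50% × 35% = 9.1%.
Total: 35.34% + 8.05% + 9.1% = 52.49%.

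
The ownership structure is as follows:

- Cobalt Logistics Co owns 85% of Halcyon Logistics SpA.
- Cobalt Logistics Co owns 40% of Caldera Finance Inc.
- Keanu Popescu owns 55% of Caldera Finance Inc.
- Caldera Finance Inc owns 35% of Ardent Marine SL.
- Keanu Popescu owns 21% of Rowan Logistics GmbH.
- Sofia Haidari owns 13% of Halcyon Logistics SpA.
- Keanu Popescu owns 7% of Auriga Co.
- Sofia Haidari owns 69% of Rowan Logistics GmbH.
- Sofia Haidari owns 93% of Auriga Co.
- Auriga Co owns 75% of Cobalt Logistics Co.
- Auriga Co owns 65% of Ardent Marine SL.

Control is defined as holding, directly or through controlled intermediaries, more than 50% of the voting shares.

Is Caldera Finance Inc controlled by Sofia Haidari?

Sofia holds 69% of Rowan, so Sofia controls Rowan.
Sofia holds 93% of Auriga, so Sofia controls Auriga.
Auriga holds 75% of Cobalt, so Sofia controls Cobalt.
Sofia and Cobalt together hold 13% + 85% = 98% of Halcyon, so Sofia controls Halcyon.
Auriga holds 65% of Ardent, so Sofia controls Ardent.
In Caldera, Sofia's side holds only 40%, not > 50%.
So Sofia does not control Caldera.

No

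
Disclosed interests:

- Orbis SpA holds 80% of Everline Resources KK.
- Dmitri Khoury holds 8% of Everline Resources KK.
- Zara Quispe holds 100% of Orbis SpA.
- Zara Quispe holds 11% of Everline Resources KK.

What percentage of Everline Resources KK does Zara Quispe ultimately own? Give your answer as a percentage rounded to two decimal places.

91.00%

Zara reaches Everline along 2 paths.
Direct stake: 11% = 11%.
Via Orbis: 100% × 80% = 80%.
Total: 11% + 80% = 91%.
Rounded: 91.00%.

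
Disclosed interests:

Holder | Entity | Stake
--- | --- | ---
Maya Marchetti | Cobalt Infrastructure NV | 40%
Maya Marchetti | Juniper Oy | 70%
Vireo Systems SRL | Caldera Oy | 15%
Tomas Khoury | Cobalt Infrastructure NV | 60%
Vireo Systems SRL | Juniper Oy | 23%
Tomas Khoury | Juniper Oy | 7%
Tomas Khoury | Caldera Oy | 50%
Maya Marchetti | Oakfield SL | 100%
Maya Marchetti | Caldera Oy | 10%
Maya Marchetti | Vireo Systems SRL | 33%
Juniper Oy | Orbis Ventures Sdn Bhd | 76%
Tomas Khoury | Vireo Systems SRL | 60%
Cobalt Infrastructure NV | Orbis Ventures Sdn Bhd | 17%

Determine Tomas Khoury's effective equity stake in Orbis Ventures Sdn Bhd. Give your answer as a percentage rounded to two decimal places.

Tomas reaches Orbis along 3 paths.
Via Cobalt: 60% × 17% = 10.2%.
Via Vireo → Juniper: 60% × 23% × 76% = 10.488%.
Via Juniper: 7% × 76% = 5.32%.
Total: 10.2% + 10.488% + 5.32% = 26.008%.
Rounded: 26.01%.

26.01%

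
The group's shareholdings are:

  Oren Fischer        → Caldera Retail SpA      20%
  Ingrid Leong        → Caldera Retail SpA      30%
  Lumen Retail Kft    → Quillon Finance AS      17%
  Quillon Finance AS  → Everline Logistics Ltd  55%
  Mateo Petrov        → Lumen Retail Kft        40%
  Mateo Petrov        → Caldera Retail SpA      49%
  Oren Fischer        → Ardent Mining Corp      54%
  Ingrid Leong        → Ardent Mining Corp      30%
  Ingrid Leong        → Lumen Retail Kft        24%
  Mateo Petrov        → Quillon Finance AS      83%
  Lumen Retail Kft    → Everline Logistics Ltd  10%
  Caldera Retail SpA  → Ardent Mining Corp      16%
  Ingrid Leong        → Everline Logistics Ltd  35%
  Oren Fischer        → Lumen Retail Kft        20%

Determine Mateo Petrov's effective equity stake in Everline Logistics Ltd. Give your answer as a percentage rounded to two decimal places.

53.39%

Mateo reaches Everline along 3 paths.
Via Quillon: 83% × 55% = 45.65%.
Via Lumen → Quillon: 40% × 17% × 55% = 3.74%.
Via Lumen: 40% × 10% = 4%.
Total: 45.65% + 3.74% + 4% = 53.39%.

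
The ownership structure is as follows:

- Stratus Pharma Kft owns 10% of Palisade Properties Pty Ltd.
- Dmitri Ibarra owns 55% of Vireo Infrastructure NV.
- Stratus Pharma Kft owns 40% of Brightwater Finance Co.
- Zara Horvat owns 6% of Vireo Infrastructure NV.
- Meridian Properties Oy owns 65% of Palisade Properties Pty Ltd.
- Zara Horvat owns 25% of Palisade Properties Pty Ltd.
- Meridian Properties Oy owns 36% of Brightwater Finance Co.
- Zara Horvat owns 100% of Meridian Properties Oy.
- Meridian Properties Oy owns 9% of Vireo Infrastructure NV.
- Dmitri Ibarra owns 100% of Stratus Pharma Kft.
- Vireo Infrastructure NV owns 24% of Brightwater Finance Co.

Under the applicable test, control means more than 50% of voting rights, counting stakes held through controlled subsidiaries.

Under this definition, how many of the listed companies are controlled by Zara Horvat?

Zara holds 100% of Meridian, so Zara controls Meridian.
Meridian and Zara together hold 65% + 25% = 90% of Palisade, so Zara controls Palisade.
No other company's threshold is met.
Zara controls 2 companies.

2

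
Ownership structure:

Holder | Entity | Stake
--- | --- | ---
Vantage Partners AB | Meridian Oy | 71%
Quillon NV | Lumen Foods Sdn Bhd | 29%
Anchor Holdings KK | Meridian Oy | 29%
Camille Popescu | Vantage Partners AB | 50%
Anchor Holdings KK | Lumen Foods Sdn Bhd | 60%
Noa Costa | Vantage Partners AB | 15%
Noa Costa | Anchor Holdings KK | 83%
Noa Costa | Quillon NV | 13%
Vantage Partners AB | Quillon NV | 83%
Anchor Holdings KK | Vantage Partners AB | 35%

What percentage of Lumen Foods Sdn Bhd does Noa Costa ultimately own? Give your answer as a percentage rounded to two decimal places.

64.17%

Noa reaches Lumen along 4 paths.
Via Anchor: 83% × 60% = 49.8%.
Via Vantage → Quillon: 15% × 83% × 29% = 3.6105%.
Via Anchor → Vantage → Quillon: 83% × 35% × 83% × 29% = 6.992335%.
Via Quillon: 13% × 29% = 3.77%.
Total: 49.8% + 3.6105% + 6.992335% + 3.77% = 64.172835%.
Rounded: 64.17%.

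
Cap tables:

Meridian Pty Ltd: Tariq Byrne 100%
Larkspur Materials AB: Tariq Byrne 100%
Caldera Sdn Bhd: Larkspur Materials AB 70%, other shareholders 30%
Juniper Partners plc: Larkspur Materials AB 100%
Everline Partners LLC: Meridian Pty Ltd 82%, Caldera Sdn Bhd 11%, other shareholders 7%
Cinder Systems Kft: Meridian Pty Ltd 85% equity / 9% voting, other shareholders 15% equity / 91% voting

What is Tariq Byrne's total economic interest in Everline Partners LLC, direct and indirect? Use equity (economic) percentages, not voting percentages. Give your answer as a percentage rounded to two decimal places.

Tariq reaches Everline along 2 paths.
Via Meridian: 100% × 82% = 82%.
Via Larkspur → Caldera: 100% × 70% × 11% = 7.7%.
Total: 82% + 7.7% = 89.7%.
Rounded: 89.70%.

89.70%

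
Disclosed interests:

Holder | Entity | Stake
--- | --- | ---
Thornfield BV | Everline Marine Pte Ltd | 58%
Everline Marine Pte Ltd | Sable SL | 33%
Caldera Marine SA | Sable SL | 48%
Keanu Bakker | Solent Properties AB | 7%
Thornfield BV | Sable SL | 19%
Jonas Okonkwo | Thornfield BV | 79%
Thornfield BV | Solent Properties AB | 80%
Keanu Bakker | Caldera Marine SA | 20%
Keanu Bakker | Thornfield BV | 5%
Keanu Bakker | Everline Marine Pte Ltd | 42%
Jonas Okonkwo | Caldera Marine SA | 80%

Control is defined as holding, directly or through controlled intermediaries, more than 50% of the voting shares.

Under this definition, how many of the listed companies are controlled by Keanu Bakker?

0

Keanu's largest direct stake is 42% in Everline, which does not meet the threshold.
Keanu controls 0 companies.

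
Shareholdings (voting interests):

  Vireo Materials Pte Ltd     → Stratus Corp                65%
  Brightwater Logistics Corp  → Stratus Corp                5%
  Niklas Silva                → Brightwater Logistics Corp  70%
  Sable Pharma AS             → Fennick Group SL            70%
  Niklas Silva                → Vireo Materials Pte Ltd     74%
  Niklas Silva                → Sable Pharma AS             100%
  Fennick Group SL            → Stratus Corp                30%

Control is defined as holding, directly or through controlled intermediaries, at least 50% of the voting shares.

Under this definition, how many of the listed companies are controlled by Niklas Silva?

Niklas holds 70% of Brightwater, so Niklas controls Brightwater.
Niklas holds 74% of Vireo, so Niklas controls Vireo.
Niklas holds 100% of Sable, so Niklas controls Sable.
Sable holds 70% of Fennick, so Niklas controls Fennick.
Fennick and Vireo and Brightwater together hold 30% + 65% + 5% = 100% of Stratus, so Niklas controls Stratus.
Niklas controls 5 companies.

5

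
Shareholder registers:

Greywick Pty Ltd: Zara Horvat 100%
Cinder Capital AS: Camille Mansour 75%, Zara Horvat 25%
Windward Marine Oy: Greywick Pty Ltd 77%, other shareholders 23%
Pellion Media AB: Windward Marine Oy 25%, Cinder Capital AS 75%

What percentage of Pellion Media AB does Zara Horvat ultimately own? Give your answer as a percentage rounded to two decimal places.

38.00%

Zara reaches Pellion along 2 paths.
Via Greywick → Windward: 100% × 77% × 25% = 19.25%.
Via Cinder: 25% × 75% = 18.75%.
Total: 19.25% + 18.75% = 38%.
Rounded: 38.00%.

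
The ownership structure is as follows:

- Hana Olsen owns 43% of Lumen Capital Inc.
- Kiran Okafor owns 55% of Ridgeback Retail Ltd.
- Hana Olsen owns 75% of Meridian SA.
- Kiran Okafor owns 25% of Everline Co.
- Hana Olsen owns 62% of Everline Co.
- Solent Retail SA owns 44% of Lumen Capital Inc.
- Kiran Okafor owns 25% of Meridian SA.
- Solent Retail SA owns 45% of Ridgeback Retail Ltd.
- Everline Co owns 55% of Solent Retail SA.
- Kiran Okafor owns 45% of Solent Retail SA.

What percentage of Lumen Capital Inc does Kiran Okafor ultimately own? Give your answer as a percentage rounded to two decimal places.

Kiran reaches Lumen along 2 paths.
Via Everline → Solent: 25% × 55% × 44% = 6.05%.
Via Solent: 45% × 44% = 19.8%.
Total: 6.05% + 19.8% = 25.85%.

25.85%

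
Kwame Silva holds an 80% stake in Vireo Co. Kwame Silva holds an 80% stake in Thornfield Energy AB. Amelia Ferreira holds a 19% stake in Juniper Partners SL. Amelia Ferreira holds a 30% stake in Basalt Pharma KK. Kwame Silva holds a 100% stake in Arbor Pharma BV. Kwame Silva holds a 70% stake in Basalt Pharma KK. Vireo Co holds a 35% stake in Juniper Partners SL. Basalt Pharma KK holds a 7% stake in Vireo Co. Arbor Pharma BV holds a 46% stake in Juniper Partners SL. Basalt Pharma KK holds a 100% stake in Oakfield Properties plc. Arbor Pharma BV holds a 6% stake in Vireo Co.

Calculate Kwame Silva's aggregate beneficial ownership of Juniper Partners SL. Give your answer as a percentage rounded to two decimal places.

Kwame reaches Juniper along 4 paths.
Via Arbor: 100% × 46% = 46%.
Via Vireo: 80% × 35% = 28%.
Via Basalt → Vireo: 70% × 7% × 35% = 1.715%.
Via Arbor → Vireo: 100% × 6% × 35% = 2.1%.
Total: 46% + 28% + 1.715% + 2.1% = 77.815%.
Rounded: 77.82%.

77.82%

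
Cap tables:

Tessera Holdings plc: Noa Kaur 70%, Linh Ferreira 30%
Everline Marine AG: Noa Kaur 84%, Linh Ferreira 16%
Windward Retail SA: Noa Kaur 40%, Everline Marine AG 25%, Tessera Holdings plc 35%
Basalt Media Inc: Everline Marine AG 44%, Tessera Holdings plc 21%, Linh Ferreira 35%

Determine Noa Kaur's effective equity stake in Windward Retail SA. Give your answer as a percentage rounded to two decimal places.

85.50%

Noa reaches Windward along 3 paths.
Direct stake: 40% = 40%.
Via Everline: 84% × 25% = 21%.
Via Tessera: 70% × 35% = 24.5%.
Total: 40% + 21% + 24.5% = 85.5%.
Rounded: 85.50%.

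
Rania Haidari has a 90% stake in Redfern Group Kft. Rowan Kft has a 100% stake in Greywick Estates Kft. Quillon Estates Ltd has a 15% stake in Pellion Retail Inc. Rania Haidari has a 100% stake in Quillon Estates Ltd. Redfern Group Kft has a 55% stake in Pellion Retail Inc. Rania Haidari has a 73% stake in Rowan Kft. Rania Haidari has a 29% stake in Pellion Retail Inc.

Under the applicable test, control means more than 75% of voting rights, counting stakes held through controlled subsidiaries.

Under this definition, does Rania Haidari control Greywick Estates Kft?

Rania holds 100% of Quillon, so Rania controls Quillon.
Rania holds 90% of Redfern, so Rania controls Redfern.
Quillon and Rania and Redfern together hold 15% + 29% + 55% = 99% of Pellion, so Rania controls Pellion.
Neither Rania nor any entity Rania controls holds any voting interest in Greywick.
So Rania does not control Greywick.

No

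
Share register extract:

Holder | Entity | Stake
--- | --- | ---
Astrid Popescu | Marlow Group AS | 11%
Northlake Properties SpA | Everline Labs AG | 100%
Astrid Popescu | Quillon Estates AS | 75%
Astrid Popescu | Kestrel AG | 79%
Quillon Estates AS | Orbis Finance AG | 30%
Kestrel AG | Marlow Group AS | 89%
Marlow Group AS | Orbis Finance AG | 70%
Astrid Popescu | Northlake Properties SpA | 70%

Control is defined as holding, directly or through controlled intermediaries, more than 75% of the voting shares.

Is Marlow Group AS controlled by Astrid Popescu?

Astrid holds 79% of Kestrel, so Astrid controls Kestrel.
Kestrel and Astrid together hold 89% + 11% = 100% of Marlow, so Astrid controls Marlow.

Yes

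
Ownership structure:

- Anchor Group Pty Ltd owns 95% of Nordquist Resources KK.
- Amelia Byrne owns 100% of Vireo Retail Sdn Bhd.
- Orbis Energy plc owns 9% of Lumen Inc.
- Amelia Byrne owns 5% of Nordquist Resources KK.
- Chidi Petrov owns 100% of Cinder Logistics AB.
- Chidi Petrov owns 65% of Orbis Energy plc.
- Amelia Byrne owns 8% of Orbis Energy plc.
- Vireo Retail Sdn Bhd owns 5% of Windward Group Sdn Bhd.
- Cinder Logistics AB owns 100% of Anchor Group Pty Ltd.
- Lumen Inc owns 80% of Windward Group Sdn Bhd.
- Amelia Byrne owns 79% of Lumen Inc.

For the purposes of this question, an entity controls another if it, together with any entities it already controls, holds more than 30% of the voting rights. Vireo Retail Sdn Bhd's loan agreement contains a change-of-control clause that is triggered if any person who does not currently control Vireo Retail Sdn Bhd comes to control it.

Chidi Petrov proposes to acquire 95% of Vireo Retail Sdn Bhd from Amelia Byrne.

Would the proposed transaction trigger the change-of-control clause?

Yes

The purchase adds only to Chidi's holdings (Amelia's stake shrinks), so Chidi is the only person who could newly come to control Vireo.
Chidi holds 65% of Orbis, so Chidi controls Orbis.
Chidi holds 100% of Cinder, so Chidi controls Cinder.
Cinder holds 100% of Anchor, so Chidi controls Anchor.
Anchor holds 95% of Nordquist, so Chidi controls Nordquist.
Neither Chidi nor any entity Chidi controls holds any voting interest in Vireo.
So before the transaction, Chidi does not control Vireo.
After the purchase, Chidi holds 95% of Vireo directly, and Amelia's stake falls to 5%.
Chidi holds 95% of Vireo, so Chidi controls Vireo.
Chidi did not control Vireo before and does after, so the clause is triggered.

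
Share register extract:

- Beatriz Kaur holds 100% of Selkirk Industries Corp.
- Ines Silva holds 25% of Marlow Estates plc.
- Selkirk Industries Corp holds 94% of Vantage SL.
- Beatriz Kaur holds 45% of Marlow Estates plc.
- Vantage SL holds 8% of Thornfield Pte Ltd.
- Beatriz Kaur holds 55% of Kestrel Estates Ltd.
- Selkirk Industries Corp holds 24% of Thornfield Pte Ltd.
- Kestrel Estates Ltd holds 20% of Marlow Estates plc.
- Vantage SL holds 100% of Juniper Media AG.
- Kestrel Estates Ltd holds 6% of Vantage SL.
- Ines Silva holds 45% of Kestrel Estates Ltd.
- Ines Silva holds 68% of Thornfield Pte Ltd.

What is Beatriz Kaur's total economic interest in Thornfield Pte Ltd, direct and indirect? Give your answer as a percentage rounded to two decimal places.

31.78%

Beatriz reaches Thornfield along 3 paths.
Via Selkirk: 100% × 24% = 24%.
Via Selkirk → Vantage: 100% × 94% × 8% = 7.52%.
Via Kestrel → Vantage: 55% × 6% × 8% = 0.264%.
Total: 24% + 7.52% + 0.264% = 31.784%.
Rounded: 31.78%.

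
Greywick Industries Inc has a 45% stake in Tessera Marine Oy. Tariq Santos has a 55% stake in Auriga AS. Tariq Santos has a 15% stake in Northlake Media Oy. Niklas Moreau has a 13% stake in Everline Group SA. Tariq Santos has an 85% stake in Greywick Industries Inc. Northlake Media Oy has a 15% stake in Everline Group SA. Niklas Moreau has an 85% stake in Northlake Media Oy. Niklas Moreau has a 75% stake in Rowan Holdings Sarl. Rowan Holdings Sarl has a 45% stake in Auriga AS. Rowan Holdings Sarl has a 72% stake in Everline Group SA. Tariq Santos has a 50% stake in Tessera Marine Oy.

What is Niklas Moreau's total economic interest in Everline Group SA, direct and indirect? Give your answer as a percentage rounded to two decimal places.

Niklas reaches Everline along 3 paths.
Via Northlake: 85% × 15% = 12.75%.
Direct stake: 13% = 13%.
Via Rowan: 75% × 72% = 54%.
Total: 12.75% + 13% + 54% = 79.75%.

79.75%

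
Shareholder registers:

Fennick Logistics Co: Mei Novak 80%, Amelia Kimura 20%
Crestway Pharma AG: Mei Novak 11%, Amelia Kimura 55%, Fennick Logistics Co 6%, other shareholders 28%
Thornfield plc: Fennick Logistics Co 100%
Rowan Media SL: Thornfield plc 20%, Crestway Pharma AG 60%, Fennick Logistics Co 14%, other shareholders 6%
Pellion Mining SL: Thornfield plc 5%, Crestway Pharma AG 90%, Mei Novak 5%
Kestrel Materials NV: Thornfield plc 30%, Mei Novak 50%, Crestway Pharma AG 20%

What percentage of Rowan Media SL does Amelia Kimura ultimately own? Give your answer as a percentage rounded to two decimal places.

40.52%

Amelia reaches Rowan along 4 paths.
Via Fennick → Thornfield: 20% × 100% × 20% = 4%.
Via Crestway: 55% × 60% = 33%.
Via Fennick → Crestway: 20% × 6% × 60% = 0.72%.
Via Fennick: 20% × 14% = 2.8%.
Total: 4% + 33% + 0.72% + 2.8% = 40.52%.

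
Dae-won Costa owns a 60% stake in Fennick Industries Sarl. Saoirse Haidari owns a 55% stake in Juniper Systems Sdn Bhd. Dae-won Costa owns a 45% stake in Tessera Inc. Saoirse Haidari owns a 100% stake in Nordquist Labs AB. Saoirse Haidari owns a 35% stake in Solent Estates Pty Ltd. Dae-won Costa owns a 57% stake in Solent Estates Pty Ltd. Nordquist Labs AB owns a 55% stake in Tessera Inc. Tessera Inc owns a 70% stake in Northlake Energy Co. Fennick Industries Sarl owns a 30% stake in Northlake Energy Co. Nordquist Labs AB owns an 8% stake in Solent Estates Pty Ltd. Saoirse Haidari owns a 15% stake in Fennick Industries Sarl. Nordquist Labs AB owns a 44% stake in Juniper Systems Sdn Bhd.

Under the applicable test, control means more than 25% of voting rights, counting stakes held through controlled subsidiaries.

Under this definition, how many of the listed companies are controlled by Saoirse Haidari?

Saoirse holds 100% of Nordquist, so Saoirse controls Nordquist.
Nordquist holds 55% of Tessera, so Saoirse controls Tessera.
Nordquist and Saoirse together hold 44% + 55% = 99% of Juniper, so Saoirse controls Juniper.
Tessera holds 70% of Northlake, so Saoirse controls Northlake.
Nordquist and Saoirse together hold 8% + 35% = 43% of Solent, so Saoirse controls Solent.
No other company's threshold is met.
Saoirse controls 5 companies.

5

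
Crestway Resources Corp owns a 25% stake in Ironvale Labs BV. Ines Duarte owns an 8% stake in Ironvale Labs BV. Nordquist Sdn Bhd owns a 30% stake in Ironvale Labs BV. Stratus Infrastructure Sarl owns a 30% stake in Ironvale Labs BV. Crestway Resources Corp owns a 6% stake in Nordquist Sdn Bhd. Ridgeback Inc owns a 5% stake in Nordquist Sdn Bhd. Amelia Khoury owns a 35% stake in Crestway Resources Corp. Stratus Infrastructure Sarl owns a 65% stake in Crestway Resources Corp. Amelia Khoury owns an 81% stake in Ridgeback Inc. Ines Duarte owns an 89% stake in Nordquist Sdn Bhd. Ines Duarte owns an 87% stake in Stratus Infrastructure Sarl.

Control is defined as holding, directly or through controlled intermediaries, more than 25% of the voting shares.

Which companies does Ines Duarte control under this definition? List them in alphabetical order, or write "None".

Ines holds 87% of Stratus, so Ines controls Stratus.
Stratus holds 65% of Crestway, so Ines controls Crestway.
Crestway and Ines together hold 6% + 89% = 95% of Nordquist, so Ines controls Nordquist.
Crestway and Nordquist and Stratus and Ines together hold 25% + 30% + 30% + 8% = 93% of Ironvale, so Ines controls Ironvale.
No other company's threshold is met.

Crestway Resources Corp, Ironvale Labs BV, Nordquist Sdn Bhd, Stratus Infrastructure Sarl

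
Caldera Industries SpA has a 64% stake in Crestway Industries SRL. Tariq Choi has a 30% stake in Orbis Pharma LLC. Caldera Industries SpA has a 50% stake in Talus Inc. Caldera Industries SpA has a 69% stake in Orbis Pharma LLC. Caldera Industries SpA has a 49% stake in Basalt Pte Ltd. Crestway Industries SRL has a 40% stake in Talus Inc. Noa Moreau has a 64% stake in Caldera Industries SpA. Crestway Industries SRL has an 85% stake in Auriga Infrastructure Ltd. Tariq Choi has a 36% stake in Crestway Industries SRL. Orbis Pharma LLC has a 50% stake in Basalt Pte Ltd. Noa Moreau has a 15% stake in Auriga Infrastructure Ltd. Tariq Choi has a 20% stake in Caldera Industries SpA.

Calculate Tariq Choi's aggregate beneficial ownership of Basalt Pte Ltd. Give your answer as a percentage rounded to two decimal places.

Tariq reaches Basalt along 3 paths.
Via Orbis: 30% × 50% = 15%.
Via Caldera → Orbis: 20% × 69% × 50% = 6.9%.
Via Caldera: 20% × 49% = 9.8%.
Total: 15% + 6.9% + 9.8% = 31.7%.
Rounded: 31.70%.

31.70%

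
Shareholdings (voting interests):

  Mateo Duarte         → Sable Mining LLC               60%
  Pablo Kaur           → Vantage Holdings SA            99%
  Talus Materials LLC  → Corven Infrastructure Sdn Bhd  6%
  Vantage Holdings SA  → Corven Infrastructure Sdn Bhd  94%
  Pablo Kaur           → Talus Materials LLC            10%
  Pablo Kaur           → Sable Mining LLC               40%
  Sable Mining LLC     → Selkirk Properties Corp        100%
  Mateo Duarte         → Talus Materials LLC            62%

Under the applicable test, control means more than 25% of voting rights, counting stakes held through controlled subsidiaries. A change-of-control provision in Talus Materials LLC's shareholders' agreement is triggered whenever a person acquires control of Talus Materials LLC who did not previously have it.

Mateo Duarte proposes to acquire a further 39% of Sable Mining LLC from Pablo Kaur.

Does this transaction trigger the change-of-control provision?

No

The purchase adds only to Mateo's holdings (Pablo's stake shrinks), so Mateo is the only person who could newly come to control Talus.
Mateo holds 62% of Talus, so Mateo controls Talus.
So Mateo already controls Talus before the transaction.
After the purchase, Mateo's direct stake in Sable rises to 60% + 39% = 99%, and Pablo's stake falls to 1%.
Mateo controlled Talus already, so this is not a new person acquiring control; every other person's position is unchanged or reduced.
No new person acquires control, so the clause is not triggered.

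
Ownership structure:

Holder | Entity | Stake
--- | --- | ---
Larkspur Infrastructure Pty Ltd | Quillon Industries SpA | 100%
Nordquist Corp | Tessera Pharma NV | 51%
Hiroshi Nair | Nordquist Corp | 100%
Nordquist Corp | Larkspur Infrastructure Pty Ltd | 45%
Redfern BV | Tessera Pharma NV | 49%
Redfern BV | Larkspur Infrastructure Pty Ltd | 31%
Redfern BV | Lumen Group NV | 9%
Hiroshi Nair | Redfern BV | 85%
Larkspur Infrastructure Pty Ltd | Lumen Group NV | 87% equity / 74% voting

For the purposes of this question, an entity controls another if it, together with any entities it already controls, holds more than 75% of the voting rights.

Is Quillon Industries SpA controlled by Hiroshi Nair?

Yes

Hiroshi holds 85% of Redfern, so Hiroshi controls Redfern.
Hiroshi holds 100% of Nordquist, so Hiroshi controls Nordquist.
Redfern and Nordquist together hold 31% + 45% = 76% of Larkspur, so Hiroshi controls Larkspur.
Larkspur holds 100% of Quillon, so Hiroshi controls Quillon.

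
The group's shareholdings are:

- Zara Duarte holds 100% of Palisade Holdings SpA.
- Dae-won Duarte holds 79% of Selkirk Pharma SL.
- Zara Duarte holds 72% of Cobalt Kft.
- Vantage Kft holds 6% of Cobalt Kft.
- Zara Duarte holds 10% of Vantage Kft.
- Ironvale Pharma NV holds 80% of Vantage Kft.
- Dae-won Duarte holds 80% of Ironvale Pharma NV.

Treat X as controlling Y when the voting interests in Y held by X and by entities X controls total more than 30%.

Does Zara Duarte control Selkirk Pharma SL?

Zara holds 100% of Palisade, so Zara controls Palisade.
Zara holds 72% of Cobalt, so Zara controls Cobalt.
Neither Zara nor any entity Zara controls holds any voting interest in Selkirk.
So Zara does not control Selkirk.

No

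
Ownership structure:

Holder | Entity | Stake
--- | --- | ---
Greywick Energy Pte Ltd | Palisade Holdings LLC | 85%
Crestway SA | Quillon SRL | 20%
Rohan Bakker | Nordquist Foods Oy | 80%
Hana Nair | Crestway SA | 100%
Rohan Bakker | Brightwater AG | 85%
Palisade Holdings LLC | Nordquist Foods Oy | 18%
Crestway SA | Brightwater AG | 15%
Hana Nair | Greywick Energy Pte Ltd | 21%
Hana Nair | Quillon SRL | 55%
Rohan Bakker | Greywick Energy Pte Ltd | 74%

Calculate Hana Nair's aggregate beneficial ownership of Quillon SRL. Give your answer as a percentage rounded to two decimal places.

Hana reaches Quillon along 2 paths.
Direct stake: 55% = 55%.
Via Crestway: 100% × 20% = 20%.
Total: 55% + 20% = 75%.
Rounded: 75.00%.

75.00%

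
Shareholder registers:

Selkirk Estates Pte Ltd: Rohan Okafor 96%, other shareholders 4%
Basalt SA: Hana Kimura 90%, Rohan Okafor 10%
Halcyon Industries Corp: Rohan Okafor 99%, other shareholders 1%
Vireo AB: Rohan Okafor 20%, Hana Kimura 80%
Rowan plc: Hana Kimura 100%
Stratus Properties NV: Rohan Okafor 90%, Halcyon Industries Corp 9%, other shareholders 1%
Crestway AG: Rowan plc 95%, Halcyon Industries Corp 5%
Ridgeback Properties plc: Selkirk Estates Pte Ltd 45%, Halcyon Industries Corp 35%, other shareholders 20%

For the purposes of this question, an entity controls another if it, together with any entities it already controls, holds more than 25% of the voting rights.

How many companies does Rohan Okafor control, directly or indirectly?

4

Rohan holds 96% of Selkirk, so Rohan controls Selkirk.
Rohan holds 99% of Halcyon, so Rohan controls Halcyon.
Rohan and Halcyon together hold 90% + 9% = 99% of Stratus, so Rohan controls Stratus.
Selkirk and Halcyon together hold 45% + 35% = 80% of Ridgeback, so Rohan controls Ridgeback.
No other company's threshold is met.
Rohan controls 4 companies.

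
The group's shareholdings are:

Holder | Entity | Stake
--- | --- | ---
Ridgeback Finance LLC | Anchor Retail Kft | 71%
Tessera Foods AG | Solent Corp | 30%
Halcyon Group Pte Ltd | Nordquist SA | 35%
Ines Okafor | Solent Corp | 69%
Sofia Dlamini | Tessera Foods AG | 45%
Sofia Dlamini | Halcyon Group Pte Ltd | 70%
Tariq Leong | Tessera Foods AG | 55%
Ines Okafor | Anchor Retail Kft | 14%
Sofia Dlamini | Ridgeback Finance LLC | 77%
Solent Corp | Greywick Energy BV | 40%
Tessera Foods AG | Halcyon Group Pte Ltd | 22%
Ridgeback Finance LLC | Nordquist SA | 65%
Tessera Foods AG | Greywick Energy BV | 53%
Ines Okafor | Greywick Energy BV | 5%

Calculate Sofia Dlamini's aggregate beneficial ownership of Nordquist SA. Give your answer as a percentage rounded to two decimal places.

Sofia reaches Nordquist along 3 paths.
Via Ridgeback: 77% × 65% = 50.05%.
Via Halcyon: 70% × 35% = 24.5%.
Via Tessera → Halcyon: 45% × 22% × 35% = 3.465%.
Total: 50.05% + 24.5% + 3.465% = 78.015%.
Rounded: 78.02%.

78.02%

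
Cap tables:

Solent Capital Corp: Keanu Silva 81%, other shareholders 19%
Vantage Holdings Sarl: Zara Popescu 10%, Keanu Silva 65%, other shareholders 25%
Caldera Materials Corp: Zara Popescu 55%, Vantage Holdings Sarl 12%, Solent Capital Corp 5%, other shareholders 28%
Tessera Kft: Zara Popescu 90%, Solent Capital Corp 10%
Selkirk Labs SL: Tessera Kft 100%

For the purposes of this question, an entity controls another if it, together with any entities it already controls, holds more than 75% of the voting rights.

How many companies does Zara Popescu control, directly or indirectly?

2

Zara holds 90% of Tessera, so Zara controls Tessera.
Tessera holds 100% of Selkirk, so Zara controls Selkirk.
No other company's threshold is met.
Zara controls 2 companies.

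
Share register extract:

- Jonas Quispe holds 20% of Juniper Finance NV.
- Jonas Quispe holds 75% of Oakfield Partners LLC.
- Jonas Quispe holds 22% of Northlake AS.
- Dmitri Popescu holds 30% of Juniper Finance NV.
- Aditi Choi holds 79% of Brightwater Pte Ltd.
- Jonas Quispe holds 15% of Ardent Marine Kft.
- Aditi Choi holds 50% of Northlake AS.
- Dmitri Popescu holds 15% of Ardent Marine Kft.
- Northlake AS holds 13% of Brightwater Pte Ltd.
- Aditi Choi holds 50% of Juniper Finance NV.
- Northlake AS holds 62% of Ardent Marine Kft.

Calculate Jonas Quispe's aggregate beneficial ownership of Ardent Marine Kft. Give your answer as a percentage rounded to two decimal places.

Jonas reaches Ardent along 2 paths.
Via Northlake: 22% × 62% = 13.64%.
Direct stake: 15% = 15%.
Total: 13.64% + 15% = 28.64%.

28.64%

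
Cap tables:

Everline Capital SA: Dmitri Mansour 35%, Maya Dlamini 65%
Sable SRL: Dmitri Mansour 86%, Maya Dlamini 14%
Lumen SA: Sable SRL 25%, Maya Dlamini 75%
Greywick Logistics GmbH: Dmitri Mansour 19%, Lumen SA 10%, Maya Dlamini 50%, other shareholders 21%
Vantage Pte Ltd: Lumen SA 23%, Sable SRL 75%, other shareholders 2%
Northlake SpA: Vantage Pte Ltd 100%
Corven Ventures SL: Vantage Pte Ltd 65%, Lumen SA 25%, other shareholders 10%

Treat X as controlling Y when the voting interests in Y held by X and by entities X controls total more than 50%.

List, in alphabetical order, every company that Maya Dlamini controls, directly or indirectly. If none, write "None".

Everline Capital SA, Greywick Logistics GmbH, Lumen SA

Maya holds 65% of Everline, so Maya controls Everline.
Maya holds 75% of Lumen, so Maya controls Lumen.
Lumen and Maya together hold 10% + 50% = 60% of Greywick, so Maya controls Greywick.
No other company's threshold is met.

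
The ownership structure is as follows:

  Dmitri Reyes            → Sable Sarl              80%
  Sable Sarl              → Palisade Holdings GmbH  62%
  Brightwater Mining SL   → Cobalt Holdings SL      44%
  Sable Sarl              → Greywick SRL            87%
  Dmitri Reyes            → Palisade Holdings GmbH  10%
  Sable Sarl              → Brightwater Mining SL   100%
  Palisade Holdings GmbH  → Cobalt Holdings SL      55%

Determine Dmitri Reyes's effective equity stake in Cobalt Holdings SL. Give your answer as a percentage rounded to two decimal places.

Dmitri reaches Cobalt along 3 paths.
Via Sable → Brightwater: 80% × 100% × 44% = 35.2%.
Via Palisade: 10% × 55% = 5.5%.
Via Sable → Palisade: 80% × 62% × 55% = 27.28%.
Total: 35.2% + 5.5% + 27.28% = 67.98%.

67.98%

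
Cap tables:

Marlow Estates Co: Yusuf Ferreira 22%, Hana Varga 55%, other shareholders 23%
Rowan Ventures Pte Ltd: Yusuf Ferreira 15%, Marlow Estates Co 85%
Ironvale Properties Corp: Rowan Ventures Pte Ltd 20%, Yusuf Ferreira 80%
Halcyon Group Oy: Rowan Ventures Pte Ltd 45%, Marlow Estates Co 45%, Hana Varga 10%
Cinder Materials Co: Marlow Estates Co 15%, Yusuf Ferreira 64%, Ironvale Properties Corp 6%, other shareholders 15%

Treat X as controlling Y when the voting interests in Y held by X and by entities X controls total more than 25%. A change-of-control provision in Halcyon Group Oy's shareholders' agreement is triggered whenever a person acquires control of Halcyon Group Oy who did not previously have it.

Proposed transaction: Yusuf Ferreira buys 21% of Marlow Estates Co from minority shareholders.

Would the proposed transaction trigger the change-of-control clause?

Yes

The purchase changes only Yusuf's holdings, so Yusuf is the only person who could newly come to control Halcyon.
Yusuf holds 80% of Ironvale, so Yusuf controls Ironvale.
Yusuf and Ironvale together hold 64% + 6% = 70% of Cinder, so Yusuf controls Cinder.
Neither Yusuf nor any entity Yusuf controls holds any voting interest in Halcyon.
So before the transaction, Yusuf does not control Halcyon.
After the purchase, Yusuf's direct stake in Marlow rises to 22% + 21% = 43%.
Yusuf holds 43% of Marlow, so Yusuf controls Marlow.
Yusuf and Marlow together hold 15% + 85% = 100% of Rowan, so Yusuf controls Rowan.
Rowan and Marlow together hold 45% + 45% = 90% of Halcyon, so Yusuf controls Halcyon.
Yusuf did not control Halcyon before and does after, so the clause is triggered.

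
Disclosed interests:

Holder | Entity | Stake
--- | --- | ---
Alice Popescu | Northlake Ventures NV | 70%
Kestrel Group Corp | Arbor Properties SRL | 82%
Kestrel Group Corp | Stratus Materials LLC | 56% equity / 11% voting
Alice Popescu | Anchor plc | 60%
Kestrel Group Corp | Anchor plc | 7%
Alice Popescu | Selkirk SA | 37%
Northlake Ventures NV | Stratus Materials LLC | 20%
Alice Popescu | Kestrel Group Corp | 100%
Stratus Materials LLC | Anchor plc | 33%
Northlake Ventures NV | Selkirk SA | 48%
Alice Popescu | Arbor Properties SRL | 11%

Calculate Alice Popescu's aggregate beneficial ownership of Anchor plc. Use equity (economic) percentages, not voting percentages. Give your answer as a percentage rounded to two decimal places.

Alice reaches Anchor along 4 paths.
Via Northlake → Stratus: 70% × 20% × 33% = 4.62%.
Via Kestrel → Stratus: 100% × 56% × 33% = 18.48%.
Via Kestrel: 100% × 7% = 7%.
Direct stake: 60% = 60%.
Total: 4.62% + 18.48% + 7% + 60% = 90.1%.
Rounded: 90.10%.

90.10%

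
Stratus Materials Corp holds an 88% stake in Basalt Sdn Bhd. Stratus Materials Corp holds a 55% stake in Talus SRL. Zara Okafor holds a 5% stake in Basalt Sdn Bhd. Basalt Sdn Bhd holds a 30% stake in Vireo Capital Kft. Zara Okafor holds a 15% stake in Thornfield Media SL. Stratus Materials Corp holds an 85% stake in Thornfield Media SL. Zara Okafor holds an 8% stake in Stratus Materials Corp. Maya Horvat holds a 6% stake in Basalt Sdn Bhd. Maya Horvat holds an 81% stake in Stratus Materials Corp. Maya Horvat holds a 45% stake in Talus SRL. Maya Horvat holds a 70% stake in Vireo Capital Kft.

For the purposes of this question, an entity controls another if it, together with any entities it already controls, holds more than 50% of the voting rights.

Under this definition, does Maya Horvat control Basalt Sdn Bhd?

Maya holds 81% of Stratus, so Maya controls Stratus.
Maya and Stratus together hold 6% + 88% = 94% of Basalt, so Maya controls Basalt.

Yes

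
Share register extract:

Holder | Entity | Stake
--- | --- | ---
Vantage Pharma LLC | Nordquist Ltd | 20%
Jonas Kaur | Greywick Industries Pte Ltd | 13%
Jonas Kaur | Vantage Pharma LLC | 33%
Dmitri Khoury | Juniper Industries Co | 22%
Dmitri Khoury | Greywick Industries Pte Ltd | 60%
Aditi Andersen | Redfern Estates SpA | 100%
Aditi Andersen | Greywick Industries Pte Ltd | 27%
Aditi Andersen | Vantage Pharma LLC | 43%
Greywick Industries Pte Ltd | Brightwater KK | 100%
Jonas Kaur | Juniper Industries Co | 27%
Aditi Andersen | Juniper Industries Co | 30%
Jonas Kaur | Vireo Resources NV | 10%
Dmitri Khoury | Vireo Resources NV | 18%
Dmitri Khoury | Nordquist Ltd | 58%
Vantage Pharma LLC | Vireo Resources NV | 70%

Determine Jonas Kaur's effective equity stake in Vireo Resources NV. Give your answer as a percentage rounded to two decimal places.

33.10%

Jonas reaches Vireo along 2 paths.
Via Vantage: 33% × 70% = 23.1%.
Direct stake: 10% = 10%.
Total: 23.1% + 10% = 33.1%.
Rounded: 33.10%.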